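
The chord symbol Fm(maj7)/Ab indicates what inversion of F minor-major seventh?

first inversion

Fm(maj7)/Ab means F minor-major seventh with Ab in the bass. Ab is the third of F minor-major seventh (F–Ab–C–E), so this is first inversion.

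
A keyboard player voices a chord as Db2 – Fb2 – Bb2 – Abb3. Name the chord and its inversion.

Bb diminished seventh, first inversion

The distinct note names are Db, Fb, Bb, Abb. Stacked in thirds they read Bb–Db–Fb–Abb, which is a diminished seventh chord on Bb.
The lowest note is Db, the third of the chord, so this is first inversion (figured bass 6/5).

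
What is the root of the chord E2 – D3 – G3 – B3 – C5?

C

E, D, G, B, C are the tones of a C major ninth chord (C–E–G–B–D), making C the root.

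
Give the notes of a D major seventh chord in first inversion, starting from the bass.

F#, A, C#, D

The chord tones are D–F#–A–C#. With the third (F#) lowest for first inversion: F#, A, C#, D.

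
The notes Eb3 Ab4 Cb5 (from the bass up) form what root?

The distinct letter names are Eb, Ab, Cb. Arranged as a stack of thirds they read Ab–Cb–Eb, so Ab is the root (an Ab minor triad).

Ab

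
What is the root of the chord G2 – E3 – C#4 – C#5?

C#

Reordering G, E, C# into stacked thirds gives C#–E–G; the bottom of that stack, C#, is the root.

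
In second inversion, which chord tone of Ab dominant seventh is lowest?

Ab dominant seventh is Ab–C–Eb–Gb. Second inversion places the fifth in the bass: Eb.

Eb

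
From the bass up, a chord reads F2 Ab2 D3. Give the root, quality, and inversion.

Reducing to letter names: F, Ab, D. These stack in thirds as D–F–Ab — a D diminished triad.
With the third (F) in the bass, the chord is in first inversion (figured bass 6).

D diminished, first inversion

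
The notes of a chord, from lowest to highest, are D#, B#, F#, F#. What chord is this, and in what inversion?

The pitch classes D#, B#, F# arrange in thirds as B#–D#–F#: a B# diminished triad.
The lowest note is D#, the third of the chord, so this is first inversion (figured bass 6).

B# diminished, first inversion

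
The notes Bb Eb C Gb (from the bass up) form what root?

C

Bb, Eb, C, Gb are the tones of a C half-diminished seventh chord (C–Eb–Gb–Bb), making C the root.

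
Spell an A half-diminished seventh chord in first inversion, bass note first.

Spelling A half-diminished seventh: A–C–Eb–G. In first inversion the third is bass, giving C, Eb, G, A from the bottom.

C, Eb, G, A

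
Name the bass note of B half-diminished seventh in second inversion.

B half-diminished seventh is B–D–F–A. Second inversion places the fifth in the bass: F.

F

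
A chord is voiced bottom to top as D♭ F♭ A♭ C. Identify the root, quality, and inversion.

Db minor-major seventh, root position

Reducing to letter names: Db, Fb, Ab, C. These stack in thirds as Db–Fb–Ab–C — a Db minor-major seventh chord.
The lowest note is Db, the root of the chord, so this is root position (figured bass 7).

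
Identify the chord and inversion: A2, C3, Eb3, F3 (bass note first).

The pitch classes A, C, Eb, F arrange in thirds as F–A–C–Eb: an F dominant seventh chord.
The lowest note is A, the third of the chord, so this is first inversion (figured bass 6/5).

F dominant seventh, first inversion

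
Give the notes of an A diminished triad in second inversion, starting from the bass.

Eb, A, C

The chord tones are A–C–Eb. With the fifth (Eb) lowest for second inversion: Eb, A, C.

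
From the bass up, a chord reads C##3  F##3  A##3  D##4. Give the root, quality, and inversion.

D## minor seventh, third inversion

Reducing to letter names: C##, F##, A##, D##. These stack in thirds as D##–F##–A##–C## — a D## minor seventh chord.
The lowest note is C##, the seventh of the chord, so this is third inversion (figured bass 4/2).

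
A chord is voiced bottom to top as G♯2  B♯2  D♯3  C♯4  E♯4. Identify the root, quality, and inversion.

The pitch classes G#, B#, D#, C#, E# arrange in thirds as C#–E#–G#–B#–D#: a C# major ninth chord.
With the fifth (G#) in the bass, the chord is in second inversion.

C# major ninth, second inversion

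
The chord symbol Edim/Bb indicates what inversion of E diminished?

second inversion

Edim/Bb means E diminished with Bb in the bass. Bb is the fifth of E diminished (E–G–Bb), so this is second inversion.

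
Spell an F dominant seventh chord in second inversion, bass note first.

The chord tones are F–A–C–Eb. With the fifth (C) lowest for second inversion: C, Eb, F, A.

C, Eb, F, A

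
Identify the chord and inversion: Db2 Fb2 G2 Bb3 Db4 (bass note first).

Reducing to letter names: Db, Fb, G, Bb. These stack in thirds as G–Bb–Db–Fb — a G diminished seventh chord.
With the fifth (Db) in the bass, the chord is in second inversion (figured bass 4/3).

G diminished seventh, second inversion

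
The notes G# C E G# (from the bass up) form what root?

C

The distinct letter names are G#, C, E. Arranged as a stack of thirds they read C–E–G#, so C is the root (a C augmented triad).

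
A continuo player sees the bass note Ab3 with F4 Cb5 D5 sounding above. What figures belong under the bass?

4/3

The notes Ab, F, Cb, D stack in thirds as D–F–Ab–Cb — a D diminished seventh chord. The bass Ab is the fifth, so this is second inversion: figured 4/3.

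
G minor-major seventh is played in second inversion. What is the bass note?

D

The fifth of G minor-major seventh (G–Bb–D–F#) is D; that is the bass in second inversion.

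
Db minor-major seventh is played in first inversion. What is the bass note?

The third of Db minor-major seventh (Db–Fb–Ab–C) is Fb; that is the bass in first inversion.

Fb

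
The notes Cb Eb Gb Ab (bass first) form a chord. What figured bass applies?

6/5

The notes Cb, Eb, Gb, Ab stack in thirds as Ab–Cb–Eb–Gb — an Ab minor seventh chord. The bass Cb is the third, so this is first inversion: figured 6/5.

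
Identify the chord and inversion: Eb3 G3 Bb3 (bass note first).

The distinct note names are Eb, G, Bb. Stacked in thirds they read Eb–G–Bb, which is a major triad on Eb.
With the root (Eb) in the bass, the chord is in root position (figured bass 5/3).

Eb major, root position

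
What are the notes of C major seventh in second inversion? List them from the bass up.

G, B, C, E

Spelling C major seventh: C–E–G–B. In second inversion the fifth is bass, giving G, B, C, E from the bottom.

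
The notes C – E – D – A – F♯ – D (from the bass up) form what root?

Reordering C, E, D, A, F# into stacked thirds gives D–F#–A–C–E; the bottom of that stack, D, is the root.

D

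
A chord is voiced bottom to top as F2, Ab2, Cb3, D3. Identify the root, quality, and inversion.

D diminished seventh, first inversion

The pitch classes F, Ab, Cb, D arrange in thirds as D–F–Ab–Cb: a D diminished seventh chord.
F is the third of D diminished seventh; third in the bass means first inversion (figured bass 6/5).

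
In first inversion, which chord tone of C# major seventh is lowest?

E#

The third of C# major seventh (C#–E#–G#–B#) is E#; that is the bass in first inversion.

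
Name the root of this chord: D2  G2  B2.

G

The distinct letter names are D, G, B. Arranged as a stack of thirds they read G–B–D, so G is the root (a G major triad).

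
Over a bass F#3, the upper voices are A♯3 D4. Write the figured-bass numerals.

6

The notes F#, A#, D stack in thirds as D–F#–A# — a D augmented triad. The bass F# is the third, so this is first inversion: figured 6.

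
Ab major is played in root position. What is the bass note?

Ab

The root of Ab major (Ab–C–Eb) is Ab; that is the bass in root position.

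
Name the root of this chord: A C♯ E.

The distinct letter names are A, C#, E. Arranged as a stack of thirds they read A–C#–E, so A is the root (an A major triad).

A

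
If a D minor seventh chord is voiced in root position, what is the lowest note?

D

The root of D minor seventh (D–F–A–C) is D; that is the bass in root position.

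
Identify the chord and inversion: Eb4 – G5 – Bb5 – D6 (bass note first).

Eb major seventh, root position

The distinct note names are Eb, G, Bb, D. Stacked in thirds they read Eb–G–Bb–D, which is a major seventh chord on Eb.
The lowest note is Eb, the root of the chord, so this is root position (figured bass 7).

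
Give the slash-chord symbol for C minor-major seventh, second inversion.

Cm(maj7)/G

Second inversion of C minor-major seventh has the fifth (G) in the bass. As a slash chord: Cm(maj7)/G.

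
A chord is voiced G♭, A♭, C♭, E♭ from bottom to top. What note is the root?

Ab

Reordering Gb, Ab, Cb, Eb into stacked thirds gives Ab–Cb–Eb–Gb; the bottom of that stack, Ab, is the root.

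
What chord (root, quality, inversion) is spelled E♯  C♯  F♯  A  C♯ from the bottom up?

F# minor-major seventh, third inversion

The distinct note names are E#, C#, F#, A. Stacked in thirds they read F#–A–C#–E#, which is a minor-major seventh chord on F#.
The lowest note is E#, the seventh of the chord, so this is third inversion (figured bass 4/2).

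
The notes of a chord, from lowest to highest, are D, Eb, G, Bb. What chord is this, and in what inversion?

The distinct note names are D, Eb, G, Bb. Stacked in thirds they read Eb–G–Bb–D, which is a major seventh chord on Eb.
D is the seventh of Eb major seventh; seventh in the bass means third inversion (figured bass 4/2).

Eb major seventh, third inversion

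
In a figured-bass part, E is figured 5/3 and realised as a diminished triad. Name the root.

E

The figures 5/3 mean the root of the chord is in the bass. If E is the root of a diminished triad, the root is E (chord tones E–G–Bb).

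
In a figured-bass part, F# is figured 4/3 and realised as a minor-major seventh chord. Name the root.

B

The figures 4/3 mean the fifth of the chord is in the bass. If F# is the fifth of a minor-major seventh chord, the root is B (chord tones B–D–F#–A#).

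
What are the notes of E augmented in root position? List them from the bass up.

E, G#, B#

The chord tones are E–G#–B#. With the root (E) lowest for root position: E, G#, B#.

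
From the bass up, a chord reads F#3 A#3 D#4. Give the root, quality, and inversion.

D# minor, first inversion

Reducing to letter names: F#, A#, D#. These stack in thirds as D#–F#–A# — a D# minor triad.
F# is the third of D# minor; third in the bass means first inversion (figured bass 6).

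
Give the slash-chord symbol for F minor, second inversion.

Second inversion of F minor has the fifth (C) in the bass. As a slash chord: Fm/C.

Fm/C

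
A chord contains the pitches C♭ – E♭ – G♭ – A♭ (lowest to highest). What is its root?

Ab

Reordering Cb, Eb, Gb, Ab into stacked thirds gives Ab–Cb–Eb–Gb; the bottom of that stack, Ab, is the root.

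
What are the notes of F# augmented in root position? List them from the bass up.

Spelling F# augmented: F#–A#–C##. In root position the root is bass, giving F#, A#, C## from the bottom.

F#, A#, C##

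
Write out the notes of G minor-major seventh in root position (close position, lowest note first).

G, Bb, D, F#

G minor-major seventh is G–Bb–D–F#. Root position puts the root (G) in the bass, with the remaining tones above: G, Bb, D, F#.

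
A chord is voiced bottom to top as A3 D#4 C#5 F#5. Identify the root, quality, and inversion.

D# half-diminished seventh, second inversion

The distinct note names are A, D#, C#, F#. Stacked in thirds they read D#–F#–A–C#, which is a half-diminished seventh chord on D#.
With the fifth (A) in the bass, the chord is in second inversion (figured bass 4/3).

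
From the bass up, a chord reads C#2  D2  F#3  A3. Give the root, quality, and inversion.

The pitch classes C#, D, F#, A arrange in thirds as D–F#–A–C#: a D major seventh chord.
C# is the seventh of D major seventh; seventh in the bass means third inversion (figured bass 4/2).

D major seventh, third inversion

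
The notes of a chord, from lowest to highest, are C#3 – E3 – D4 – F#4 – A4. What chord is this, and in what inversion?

D major ninth, third inversion

The pitch classes C#, E, D, F#, A arrange in thirds as D–F#–A–C#–E: a D major ninth chord.
With the seventh (C#) in the bass, the chord is in third inversion.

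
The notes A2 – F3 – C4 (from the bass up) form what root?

F

Reordering A, F, C into stacked thirds gives F–A–C; the bottom of that stack, F, is the root.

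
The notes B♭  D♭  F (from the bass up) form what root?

Bb

The distinct letter names are Bb, Db, F. Arranged as a stack of thirds they read Bb–Db–F, so Bb is the root (a Bb minor triad).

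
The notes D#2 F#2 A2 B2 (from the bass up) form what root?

B

The distinct letter names are D#, F#, A, B. Arranged as a stack of thirds they read B–D#–F#–A, so B is the root (a B dominant seventh chord).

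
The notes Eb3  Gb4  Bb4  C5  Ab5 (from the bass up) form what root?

The distinct letter names are Eb, Gb, Bb, C, Ab. Arranged as a stack of thirds they read Ab–C–Eb–Gb–Bb, so Ab is the root (an Ab dominant ninth chord).

Ab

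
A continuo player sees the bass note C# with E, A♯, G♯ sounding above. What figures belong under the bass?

6/5

The notes C#, E, A#, G# stack in thirds as A#–C#–E–G# — an A# half-diminished seventh chord. The bass C# is the third, so this is first inversion: figured 6/5.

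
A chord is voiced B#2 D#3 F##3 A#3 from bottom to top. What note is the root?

B#

The distinct letter names are B#, D#, F##, A#. Arranged as a stack of thirds they read B#–D#–F##–A#, so B# is the root (a B# minor seventh chord).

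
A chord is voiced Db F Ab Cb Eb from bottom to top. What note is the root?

Reordering Db, F, Ab, Cb, Eb into stacked thirds gives Db–F–Ab–Cb–Eb; the bottom of that stack, Db, is the root.

Db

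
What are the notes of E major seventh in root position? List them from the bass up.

The chord tones are E–G#–B–D#. With the root (E) lowest for root position: E, G#, B, D#.

E, G#, B, D#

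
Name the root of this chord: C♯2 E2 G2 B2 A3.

A

The distinct letter names are C#, E, G, B, A. Arranged as a stack of thirds they read A–C#–E–G–B, so A is the root (an A dominant ninth chord).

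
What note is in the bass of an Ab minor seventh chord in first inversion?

In first inversion the third is lowest. For Ab minor seventh (Ab–Cb–Eb–Gb) that is Cb.

Cb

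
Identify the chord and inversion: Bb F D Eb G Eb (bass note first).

Eb major ninth, second inversion

The distinct note names are Bb, F, D, Eb, G. Stacked in thirds they read Eb–G–Bb–D–F, which is a major ninth chord on Eb.
With the fifth (Bb) in the bass, the chord is in second inversion.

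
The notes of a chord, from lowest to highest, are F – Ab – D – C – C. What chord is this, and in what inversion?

The distinct note names are F, Ab, D, C. Stacked in thirds they read D–F–Ab–C, which is a half-diminished seventh chord on D.
With the third (F) in the bass, the chord is in first inversion (figured bass 6/5).

D half-diminished seventh, first inversion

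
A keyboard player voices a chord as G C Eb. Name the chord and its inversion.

C minor, second inversion

The distinct note names are G, C, Eb. Stacked in thirds they read C–Eb–G, which is a minor triad on C.
With the fifth (G) in the bass, the chord is in second inversion (figured bass 6/4).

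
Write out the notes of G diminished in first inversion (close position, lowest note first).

Bb, Db, G

The chord tones are G–Bb–Db. With the third (Bb) lowest for first inversion: Bb, Db, G.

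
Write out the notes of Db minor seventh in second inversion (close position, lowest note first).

Ab, Cb, Db, Fb

Db minor seventh is Db–Fb–Ab–Cb. Second inversion puts the fifth (Ab) in the bass, with the remaining tones above: Ab, Cb, Db, Fb.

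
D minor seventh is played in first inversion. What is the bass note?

F

In first inversion the third is lowest. For D minor seventh (D–F–A–C) that is F.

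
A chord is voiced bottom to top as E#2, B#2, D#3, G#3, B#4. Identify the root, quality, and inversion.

E# minor seventh, root position

The distinct note names are E#, B#, D#, G#. Stacked in thirds they read E#–G#–B#–D#, which is a minor seventh chord on E#.
The lowest note is E#, the root of the chord, so this is root position (figured bass 7).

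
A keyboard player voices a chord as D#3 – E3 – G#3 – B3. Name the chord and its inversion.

E major seventh, third inversion

The pitch classes D#, E, G#, B arrange in thirds as E–G#–B–D#: an E major seventh chord.
The lowest note is D#, the seventh of the chord, so this is third inversion (figured bass 4/2).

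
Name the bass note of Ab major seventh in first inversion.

C

The third of Ab major seventh (Ab–C–Eb–G) is C; that is the bass in first inversion.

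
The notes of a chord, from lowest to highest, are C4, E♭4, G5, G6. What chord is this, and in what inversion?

C minor, root position

Reducing to letter names: C, Eb, G. These stack in thirds as C–Eb–G — a C minor triad.
C is the root of C minor; root in the bass means root position (figured bass 5/3).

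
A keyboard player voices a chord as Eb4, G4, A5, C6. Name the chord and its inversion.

The distinct note names are Eb, G, A, C. Stacked in thirds they read A–C–Eb–G, which is a half-diminished seventh chord on A.
Eb is the fifth of A half-diminished seventh; fifth in the bass means second inversion (figured bass 4/3).

A half-diminished seventh, second inversion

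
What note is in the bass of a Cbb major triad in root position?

Cbb

The root of Cbb major (Cbb–Ebb–Gbb) is Cbb; that is the bass in root position.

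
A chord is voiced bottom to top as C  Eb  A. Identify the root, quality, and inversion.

The pitch classes C, Eb, A arrange in thirds as A–C–Eb: an A diminished triad.
C is the third of A diminished; third in the bass means first inversion (figured bass 6).

A diminished, first inversion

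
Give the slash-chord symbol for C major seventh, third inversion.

Cmaj7/B

Third inversion of C major seventh has the seventh (B) in the bass. As a slash chord: Cmaj7/B.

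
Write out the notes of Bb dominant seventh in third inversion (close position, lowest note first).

Ab, Bb, D, F

Bb dominant seventh is Bb–D–F–Ab. Third inversion puts the seventh (Ab) in the bass, with the remaining tones above: Ab, Bb, D, F.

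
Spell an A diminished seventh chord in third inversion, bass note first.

Gb, A, C, Eb

Spelling A diminished seventh: A–C–Eb–Gb. In third inversion the seventh is bass, giving Gb, A, C, Eb from the bottom.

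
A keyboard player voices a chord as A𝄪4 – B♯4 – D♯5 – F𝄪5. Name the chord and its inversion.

B# minor-major seventh, third inversion

Reducing to letter names: A##, B#, D#, F##. These stack in thirds as B#–D#–F##–A## — a B# minor-major seventh chord.
The lowest note is A##, the seventh of the chord, so this is third inversion (figured bass 4/2).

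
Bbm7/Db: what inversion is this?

first inversion

Bbm7/Db means Bb minor seventh with Db in the bass. Db is the third of Bb minor seventh (Bb–Db–F–Ab), so this is first inversion.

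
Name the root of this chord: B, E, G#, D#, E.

E

B, E, G#, D# are the tones of an E major seventh chord (E–G#–B–D#), making E the root.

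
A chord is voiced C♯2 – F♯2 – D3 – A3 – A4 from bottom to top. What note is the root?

D

Reordering C#, F#, D, A into stacked thirds gives D–F#–A–C#; the bottom of that stack, D, is the root.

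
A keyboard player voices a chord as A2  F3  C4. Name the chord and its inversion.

The distinct note names are A, F, C. Stacked in thirds they read F–A–C, which is a major triad on F.
The lowest note is A, the third of the chord, so this is first inversion (figured bass 6).

F major, first inversion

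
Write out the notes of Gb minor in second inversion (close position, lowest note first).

The chord tones are Gb–Bbb–Db. With the fifth (Db) lowest for second inversion: Db, Gb, Bbb.

Db, Gb, Bbb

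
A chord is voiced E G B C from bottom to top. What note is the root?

C

Reordering E, G, B, C into stacked thirds gives C–E–G–B; the bottom of that stack, C, is the root.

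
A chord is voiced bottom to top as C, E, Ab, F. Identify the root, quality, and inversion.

The pitch classes C, E, Ab, F arrange in thirds as F–Ab–C–E: an F minor-major seventh chord.
C is the fifth of F minor-major seventh; fifth in the bass means second inversion (figured bass 4/3).

F minor-major seventh, second inversion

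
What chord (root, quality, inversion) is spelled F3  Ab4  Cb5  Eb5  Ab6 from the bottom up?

F half-diminished seventh, root position

The pitch classes F, Ab, Cb, Eb arrange in thirds as F–Ab–Cb–Eb: an F half-diminished seventh chord.
With the root (F) in the bass, the chord is in root position (figured bass 7).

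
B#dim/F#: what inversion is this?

second inversion

B#dim/F# means B# diminished with F# in the bass. F# is the fifth of B# diminished (B#–D#–F#), so this is second inversion.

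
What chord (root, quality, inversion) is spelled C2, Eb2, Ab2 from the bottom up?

Ab major, first inversion

Reducing to letter names: C, Eb, Ab. These stack in thirds as Ab–C–Eb — an Ab major triad.
With the third (C) in the bass, the chord is in first inversion (figured bass 6).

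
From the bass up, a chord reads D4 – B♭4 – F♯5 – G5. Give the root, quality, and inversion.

G minor-major seventh, second inversion

The pitch classes D, Bb, F#, G arrange in thirds as G–Bb–D–F#: a G minor-major seventh chord.
D is the fifth of G minor-major seventh; fifth in the bass means second inversion (figured bass 4/3).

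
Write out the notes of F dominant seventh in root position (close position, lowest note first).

The chord tones are F–A–C–Eb. With the root (F) lowest for root position: F, A, C, Eb.

F, A, C, Eb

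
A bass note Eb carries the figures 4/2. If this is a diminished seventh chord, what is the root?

F#

The figures 4/2 mean the seventh of the chord is in the bass. If Eb is the seventh of a diminished seventh chord, the root is F# (chord tones F#–A–C–Eb).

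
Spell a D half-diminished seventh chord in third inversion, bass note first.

C, D, F, Ab

Spelling D half-diminished seventh: D–F–Ab–C. In third inversion the seventh is bass, giving C, D, F, Ab from the bottom.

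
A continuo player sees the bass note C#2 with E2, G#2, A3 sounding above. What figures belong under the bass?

6/5

The notes C#, E, G#, A stack in thirds as A–C#–E–G# — an A major seventh chord. The bass C# is the third, so this is first inversion: figured 6/5.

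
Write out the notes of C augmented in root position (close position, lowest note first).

C augmented is C–E–G#. Root position puts the root (C) in the bass, with the remaining tones above: C, E, G#.

C, E, G#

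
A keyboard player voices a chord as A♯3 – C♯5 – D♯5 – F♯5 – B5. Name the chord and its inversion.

B major ninth, third inversion

The distinct note names are A#, C#, D#, F#, B. Stacked in thirds they read B–D#–F#–A#–C#, which is a major ninth chord on B.
With the seventh (A#) in the bass, the chord is in third inversion.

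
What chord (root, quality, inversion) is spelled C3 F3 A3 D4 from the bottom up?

The pitch classes C, F, A, D arrange in thirds as D–F–A–C: a D minor seventh chord.
C is the seventh of D minor seventh; seventh in the bass means third inversion (figured bass 4/2).

D minor seventh, third inversion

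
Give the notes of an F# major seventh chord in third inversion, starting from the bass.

E#, F#, A#, C#

F# major seventh is F#–A#–C#–E#. Third inversion puts the seventh (E#) in the bass, with the remaining tones above: E#, F#, A#, C#.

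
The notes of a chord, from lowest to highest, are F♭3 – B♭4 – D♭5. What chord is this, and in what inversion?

Bb diminished, second inversion

The distinct note names are Fb, Bb, Db. Stacked in thirds they read Bb–Db–Fb, which is a diminished triad on Bb.
Fb is the fifth of Bb diminished; fifth in the bass means second inversion (figured bass 6/4).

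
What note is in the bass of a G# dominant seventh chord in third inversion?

F#

G# dominant seventh is G#–B#–D#–F#. Third inversion places the seventh in the bass: F#.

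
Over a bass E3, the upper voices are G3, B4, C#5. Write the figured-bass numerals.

The notes E, G, B, C# stack in thirds as C#–E–G–B — a C# half-diminished seventh chord. The bass E is the third, so this is first inversion: figured 6/5.

6/5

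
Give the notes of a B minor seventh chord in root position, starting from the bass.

B, D, F#, A

Spelling B minor seventh: B–D–F#–A. In root position the root is bass, giving B, D, F#, A from the bottom.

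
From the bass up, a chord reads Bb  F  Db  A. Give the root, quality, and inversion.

The distinct note names are Bb, F, Db, A. Stacked in thirds they read Bb–Db–F–A, which is a minor-major seventh chord on Bb.
Bb is the root of Bb minor-major seventh; root in the bass means root position (figured bass 7).

Bb minor-major seventh, root position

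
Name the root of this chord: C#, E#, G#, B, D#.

C#

The distinct letter names are C#, E#, G#, B, D#. Arranged as a stack of thirds they read C#–E#–G#–B–D#, so C# is the root (a C# dominant ninth chord).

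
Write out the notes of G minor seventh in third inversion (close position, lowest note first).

F, G, Bb, D

G minor seventh is G–Bb–D–F. Third inversion puts the seventh (F) in the bass, with the remaining tones above: F, G, Bb, D.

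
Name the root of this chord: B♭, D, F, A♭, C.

Bb

Reordering Bb, D, F, Ab, C into stacked thirds gives Bb–D–F–Ab–C; the bottom of that stack, Bb, is the root.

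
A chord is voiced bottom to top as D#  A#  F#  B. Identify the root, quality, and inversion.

The pitch classes D#, A#, F#, B arrange in thirds as B–D#–F#–A#: a B major seventh chord.
The lowest note is D#, the third of the chord, so this is first inversion (figured bass 6/5).

B major seventh, first inversion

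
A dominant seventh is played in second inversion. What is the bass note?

In second inversion the fifth is lowest. For A dominant seventh (A–C#–E–G) that is E.

E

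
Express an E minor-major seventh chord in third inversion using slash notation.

Third inversion of E minor-major seventh has the seventh (D#) in the bass. As a slash chord: Em(maj7)/D#.

Em(maj7)/D#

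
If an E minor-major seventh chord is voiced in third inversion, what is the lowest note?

D#

E minor-major seventh is E–G–B–D#. Third inversion places the seventh in the bass: D#.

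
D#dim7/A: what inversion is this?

second inversion

D#dim7/A means D# diminished seventh with A in the bass. A is the fifth of D# diminished seventh (D#–F#–A–C), so this is second inversion.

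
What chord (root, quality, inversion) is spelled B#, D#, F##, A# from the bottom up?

B# minor seventh, root position

The pitch classes B#, D#, F##, A# arrange in thirds as B#–D#–F##–A#: a B# minor seventh chord.
B# is the root of B# minor seventh; root in the bass means root position (figured bass 7).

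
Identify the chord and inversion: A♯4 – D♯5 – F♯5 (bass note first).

D# minor, second inversion

Reducing to letter names: A#, D#, F#. These stack in thirds as D#–F#–A# — a D# minor triad.
With the fifth (A#) in the bass, the chord is in second inversion (figured bass 6/4).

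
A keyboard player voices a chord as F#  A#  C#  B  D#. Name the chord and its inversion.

Reducing to letter names: F#, A#, C#, B, D#. These stack in thirds as B–D#–F#–A#–C# — a B major ninth chord.
F# is the fifth of B major ninth; fifth in the bass means second inversion.

B major ninth, second inversion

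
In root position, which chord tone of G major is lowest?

The root of G major (G–B–D) is G; that is the bass in root position.

G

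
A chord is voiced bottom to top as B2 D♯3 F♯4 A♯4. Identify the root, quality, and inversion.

B major seventh, root position

The distinct note names are B, D#, F#, A#. Stacked in thirds they read B–D#–F#–A#, which is a major seventh chord on B.
B is the root of B major seventh; root in the bass means root position (figured bass 7).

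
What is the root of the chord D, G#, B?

G#

D, G#, B are the tones of a G# diminished triad (G#–B–D), making G# the root.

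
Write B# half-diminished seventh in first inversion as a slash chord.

First inversion of B# half-diminished seventh has the third (D#) in the bass. As a slash chord: B#ø7/D#.

B#ø7/D#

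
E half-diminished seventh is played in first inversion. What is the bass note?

E half-diminished seventh is E–G–Bb–D. First inversion places the third in the bass: G.

G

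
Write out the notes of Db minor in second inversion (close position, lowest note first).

The chord tones are Db–Fb–Ab. With the fifth (Ab) lowest for second inversion: Ab, Db, Fb.

Ab, Db, Fb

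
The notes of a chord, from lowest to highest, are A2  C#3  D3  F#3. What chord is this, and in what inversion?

The distinct note names are A, C#, D, F#. Stacked in thirds they read D–F#–A–C#, which is a major seventh chord on D.
The lowest note is A, the fifth of the chord, so this is second inversion (figured bass 4/3).

D major seventh, second inversion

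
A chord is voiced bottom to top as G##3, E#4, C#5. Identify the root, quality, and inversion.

Reducing to letter names: G##, E#, C#. These stack in thirds as C#–E#–G## — a C# augmented triad.
G## is the fifth of C# augmented; fifth in the bass means second inversion (figured bass 6/4).

C# augmented, second inversion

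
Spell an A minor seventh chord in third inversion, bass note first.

G, A, C, E

A minor seventh is A–C–E–G. Third inversion puts the seventh (G) in the bass, with the remaining tones above: G, A, C, E.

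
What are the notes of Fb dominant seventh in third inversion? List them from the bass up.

Fb dominant seventh is Fb–Ab–Cb–Ebb. Third inversion puts the seventh (Ebb) in the bass, with the remaining tones above: Ebb, Fb, Ab, Cb.

Ebb, Fb, Ab, Cb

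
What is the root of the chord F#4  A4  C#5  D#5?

D#

Reordering F#, A, C#, D# into stacked thirds gives D#–F#–A–C#; the bottom of that stack, D#, is the root.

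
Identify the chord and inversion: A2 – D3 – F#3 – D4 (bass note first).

The distinct note names are A, D, F#. Stacked in thirds they read D–F#–A, which is a major triad on D.
A is the fifth of D major; fifth in the bass means second inversion (figured bass 6/4).

D major, second inversion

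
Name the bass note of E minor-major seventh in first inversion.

In first inversion the third is lowest. For E minor-major seventh (E–G–B–D#) that is G.

G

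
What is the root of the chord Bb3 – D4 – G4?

The distinct letter names are Bb, D, G. Arranged as a stack of thirds they read G–Bb–D, so G is the root (a G minor triad).

G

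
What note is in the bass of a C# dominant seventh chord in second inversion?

C# dominant seventh is C#–E#–G#–B. Second inversion places the fifth in the bass: G#.

G#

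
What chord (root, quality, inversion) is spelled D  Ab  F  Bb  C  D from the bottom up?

The pitch classes D, Ab, F, Bb, C arrange in thirds as Bb–D–F–Ab–C: a Bb dominant ninth chord.
With the third (D) in the bass, the chord is in first inversion.

Bb dominant ninth, first inversion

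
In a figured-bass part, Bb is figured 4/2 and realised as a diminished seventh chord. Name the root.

The figures 4/2 mean the seventh of the chord is in the bass. If Bb is the seventh of a diminished seventh chord, the root is C# (chord tones C#–E–G–Bb).

C#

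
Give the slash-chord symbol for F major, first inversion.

First inversion of F major has the third (A) in the bass. As a slash chord: FM/A.

FM/A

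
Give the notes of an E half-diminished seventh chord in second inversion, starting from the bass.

Bb, D, E, G

E half-diminished seventh is E–G–Bb–D. Second inversion puts the fifth (Bb) in the bass, with the remaining tones above: Bb, D, E, G.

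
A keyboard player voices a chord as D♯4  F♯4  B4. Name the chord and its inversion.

B major, first inversion

The pitch classes D#, F#, B arrange in thirds as B–D#–F#: a B major triad.
The lowest note is D#, the third of the chord, so this is first inversion (figured bass 6).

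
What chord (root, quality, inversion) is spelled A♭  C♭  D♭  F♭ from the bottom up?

Db minor seventh, second inversion

The pitch classes Ab, Cb, Db, Fb arrange in thirds as Db–Fb–Ab–Cb: a Db minor seventh chord.
Ab is the fifth of Db minor seventh; fifth in the bass means second inversion (figured bass 4/3).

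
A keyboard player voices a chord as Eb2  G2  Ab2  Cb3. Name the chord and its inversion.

The distinct note names are Eb, G, Ab, Cb. Stacked in thirds they read Ab–Cb–Eb–G, which is a minor-major seventh chord on Ab.
Eb is the fifth of Ab minor-major seventh; fifth in the bass means second inversion (figured bass 4/3).

Ab minor-major seventh, second inversion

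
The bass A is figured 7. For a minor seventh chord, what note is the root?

The figures 7 mean the root of the chord is in the bass. If A is the root of a minor seventh chord, the root is A (chord tones A–C–E–G).

A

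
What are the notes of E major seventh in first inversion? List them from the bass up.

The chord tones are E–G#–B–D#. With the third (G#) lowest for first inversion: G#, B, D#, E.

G#, B, D#, E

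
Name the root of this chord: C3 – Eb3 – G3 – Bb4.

Reordering C, Eb, G, Bb into stacked thirds gives C–Eb–G–Bb; the bottom of that stack, C, is the root.

C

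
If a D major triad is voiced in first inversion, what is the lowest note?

In first inversion the third is lowest. For D major (D–F#–A) that is F#.

F#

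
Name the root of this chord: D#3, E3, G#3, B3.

E

Reordering D#, E, G#, B into stacked thirds gives E–G#–B–D#; the bottom of that stack, E, is the root.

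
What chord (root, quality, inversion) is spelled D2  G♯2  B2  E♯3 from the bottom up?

E# diminished seventh, third inversion

The distinct note names are D, G#, B, E#. Stacked in thirds they read E#–G#–B–D, which is a diminished seventh chord on E#.
The lowest note is D, the seventh of the chord, so this is third inversion (figured bass 4/2).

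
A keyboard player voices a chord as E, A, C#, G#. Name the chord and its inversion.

A major seventh, second inversion

The pitch classes E, A, C#, G# arrange in thirds as A–C#–E–G#: an A major seventh chord.
The lowest note is E, the fifth of the chord, so this is second inversion (figured bass 4/3).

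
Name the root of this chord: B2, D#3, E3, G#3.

Reordering B, D#, E, G# into stacked thirds gives E–G#–B–D#; the bottom of that stack, E, is the root.

E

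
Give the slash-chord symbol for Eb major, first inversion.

Eb/G

First inversion of Eb major has the third (G) in the bass. As a slash chord: Eb/G.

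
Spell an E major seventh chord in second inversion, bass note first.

E major seventh is E–G#–B–D#. Second inversion puts the fifth (B) in the bass, with the remaining tones above: B, D#, E, G#.

B, D#, E, G#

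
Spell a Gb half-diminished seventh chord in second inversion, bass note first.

Dbb, Fb, Gb, Bbb

The chord tones are Gb–Bbb–Dbb–Fb. With the fifth (Dbb) lowest for second inversion: Dbb, Fb, Gb, Bbb.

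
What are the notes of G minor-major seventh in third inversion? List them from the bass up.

G minor-major seventh is G–Bb–D–F#. Third inversion puts the seventh (F#) in the bass, with the remaining tones above: F#, G, Bb, D.

F#, G, Bb, D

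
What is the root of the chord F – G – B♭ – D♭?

The distinct letter names are F, G, Bb, Db. Arranged as a stack of thirds they read G–Bb–Db–F, so G is the root (a G half-diminished seventh chord).

G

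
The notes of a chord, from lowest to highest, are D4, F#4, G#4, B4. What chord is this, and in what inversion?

The distinct note names are D, F#, G#, B. Stacked in thirds they read G#–B–D–F#, which is a half-diminished seventh chord on G#.
With the fifth (D) in the bass, the chord is in second inversion (figured bass 4/3).

G# half-diminished seventh, second inversion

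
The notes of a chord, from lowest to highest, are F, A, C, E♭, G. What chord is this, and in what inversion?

The distinct note names are F, A, C, Eb, G. Stacked in thirds they read F–A–C–Eb–G, which is a dominant ninth chord on F.
The lowest note is F, the root of the chord, so this is root position.

F dominant ninth, root position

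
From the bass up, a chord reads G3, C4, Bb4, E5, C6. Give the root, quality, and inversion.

C dominant seventh, second inversion

The pitch classes G, C, Bb, E arrange in thirds as C–E–G–Bb: a C dominant seventh chord.
G is the fifth of C dominant seventh; fifth in the bass means second inversion (figured bass 4/3).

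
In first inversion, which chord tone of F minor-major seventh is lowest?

Ab

The third of F minor-major seventh (F–Ab–C–E) is Ab; that is the bass in first inversion.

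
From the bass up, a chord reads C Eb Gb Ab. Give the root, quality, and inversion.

Ab dominant seventh, first inversion

The pitch classes C, Eb, Gb, Ab arrange in thirds as Ab–C–Eb–Gb: an Ab dominant seventh chord.
The lowest note is C, the third of the chord, so this is first inversion (figured bass 6/5).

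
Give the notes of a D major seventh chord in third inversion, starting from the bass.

C#, D, F#, A

D major seventh is D–F#–A–C#. Third inversion puts the seventh (C#) in the bass, with the remaining tones above: C#, D, F#, A.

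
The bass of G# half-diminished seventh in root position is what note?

The root of G# half-diminished seventh (G#–B–D–F#) is G#; that is the bass in root position.

G#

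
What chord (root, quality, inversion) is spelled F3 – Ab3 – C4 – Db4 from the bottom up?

The distinct note names are F, Ab, C, Db. Stacked in thirds they read Db–F–Ab–C, which is a major seventh chord on Db.
With the third (F) in the bass, the chord is in first inversion (figured bass 6/5).

Db major seventh, first inversion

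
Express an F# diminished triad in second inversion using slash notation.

F#dim/C

Second inversion of F# diminished has the fifth (C) in the bass. As a slash chord: F#dim/C.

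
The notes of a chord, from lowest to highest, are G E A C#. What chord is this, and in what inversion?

A dominant seventh, third inversion

Reducing to letter names: G, E, A, C#. These stack in thirds as A–C#–E–G — an A dominant seventh chord.
With the seventh (G) in the bass, the chord is in third inversion (figured bass 4/2).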